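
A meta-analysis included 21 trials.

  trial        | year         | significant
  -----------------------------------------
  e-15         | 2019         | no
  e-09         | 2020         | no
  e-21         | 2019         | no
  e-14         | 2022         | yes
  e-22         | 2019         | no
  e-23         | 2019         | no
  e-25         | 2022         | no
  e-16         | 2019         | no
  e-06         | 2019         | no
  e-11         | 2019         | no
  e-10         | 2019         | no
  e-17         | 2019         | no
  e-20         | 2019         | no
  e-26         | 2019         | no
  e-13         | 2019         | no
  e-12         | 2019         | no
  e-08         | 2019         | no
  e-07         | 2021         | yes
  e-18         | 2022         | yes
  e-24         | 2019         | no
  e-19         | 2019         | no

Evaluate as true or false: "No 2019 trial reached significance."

Truth condition: A ∩ B = ∅ (|A ∩ B| = 0).
|A| = 16, |A ∩ B| = 0, |A ∖ B| = 16.
So the statement is true.

True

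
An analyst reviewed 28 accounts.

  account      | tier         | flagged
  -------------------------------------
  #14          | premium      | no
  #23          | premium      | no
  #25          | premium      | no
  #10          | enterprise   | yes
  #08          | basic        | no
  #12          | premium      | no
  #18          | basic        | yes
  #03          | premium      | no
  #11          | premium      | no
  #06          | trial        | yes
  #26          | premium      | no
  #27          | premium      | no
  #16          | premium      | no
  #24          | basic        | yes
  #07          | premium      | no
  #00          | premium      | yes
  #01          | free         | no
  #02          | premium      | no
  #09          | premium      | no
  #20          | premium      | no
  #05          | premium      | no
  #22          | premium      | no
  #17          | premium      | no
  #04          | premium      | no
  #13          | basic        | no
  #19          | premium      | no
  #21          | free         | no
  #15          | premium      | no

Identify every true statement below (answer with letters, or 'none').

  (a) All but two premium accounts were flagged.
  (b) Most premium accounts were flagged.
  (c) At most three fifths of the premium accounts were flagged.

|A| = 20, |A ∩ B| = 1, |A ∖ B| = 19.
(a) |A ∖ B| = 2: fails.
(b) |A ∩ B| > |A ∖ B|: fails.
(c) |A ∩ B| / |A| ≤ 3/5: holds.

(c)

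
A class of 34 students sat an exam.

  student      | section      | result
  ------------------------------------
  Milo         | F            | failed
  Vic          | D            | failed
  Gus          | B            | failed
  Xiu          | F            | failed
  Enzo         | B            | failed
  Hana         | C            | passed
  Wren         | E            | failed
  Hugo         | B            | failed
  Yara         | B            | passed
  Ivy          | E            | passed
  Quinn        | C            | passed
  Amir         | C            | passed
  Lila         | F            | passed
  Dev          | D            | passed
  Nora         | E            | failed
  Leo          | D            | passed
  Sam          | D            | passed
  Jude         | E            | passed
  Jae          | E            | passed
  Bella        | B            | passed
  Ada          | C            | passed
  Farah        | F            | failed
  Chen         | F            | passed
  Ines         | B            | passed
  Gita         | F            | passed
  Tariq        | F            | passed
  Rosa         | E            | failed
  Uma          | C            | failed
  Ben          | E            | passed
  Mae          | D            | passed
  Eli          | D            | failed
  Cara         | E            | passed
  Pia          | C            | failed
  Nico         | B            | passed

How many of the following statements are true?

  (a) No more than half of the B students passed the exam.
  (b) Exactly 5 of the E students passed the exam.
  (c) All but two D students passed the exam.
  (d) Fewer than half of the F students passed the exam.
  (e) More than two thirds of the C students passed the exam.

2

(a) B: |A| = 7, |A ∩ B| = 4; needs |A ∩ B| ≤ |A ∖ B| — false.
(b) E: |A| = 8, |A ∩ B| = 5; needs |A ∩ B| = 5 — true.
(c) D: |A| = 6, |A ∩ B| = 4; needs |A ∖ B| = 2 — true.
(d) F: |A| = 7, |A ∩ B| = 4; needs |A ∩ B| < |A ∖ B| — false.
(e) C: |A| = 6, |A ∩ B| = 4; needs |A ∩ B| / |A| > 2/3 — false.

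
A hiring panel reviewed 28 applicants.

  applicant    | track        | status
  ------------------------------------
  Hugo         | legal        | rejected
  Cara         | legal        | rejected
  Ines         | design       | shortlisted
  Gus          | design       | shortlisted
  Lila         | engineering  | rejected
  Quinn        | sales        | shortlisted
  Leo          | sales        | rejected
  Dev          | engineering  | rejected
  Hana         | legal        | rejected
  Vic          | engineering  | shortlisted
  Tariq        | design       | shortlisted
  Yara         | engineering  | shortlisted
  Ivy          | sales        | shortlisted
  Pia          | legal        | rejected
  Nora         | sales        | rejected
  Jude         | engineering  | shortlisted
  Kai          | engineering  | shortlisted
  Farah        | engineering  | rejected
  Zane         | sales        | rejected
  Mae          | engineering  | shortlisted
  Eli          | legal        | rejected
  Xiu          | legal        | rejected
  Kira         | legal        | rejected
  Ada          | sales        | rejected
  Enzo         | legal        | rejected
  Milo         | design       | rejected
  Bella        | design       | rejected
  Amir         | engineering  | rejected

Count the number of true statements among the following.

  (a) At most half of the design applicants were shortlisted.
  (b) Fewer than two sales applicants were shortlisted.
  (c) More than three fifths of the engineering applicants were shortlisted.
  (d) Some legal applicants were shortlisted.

(a) design: |A| = 5, |A ∩ B| = 3; needs |A ∩ B| ≤ |A ∖ B| — false.
(b) sales: |A| = 6, |A ∩ B| = 2; needs |A ∩ B| < 2 — false.
(c) engineering: |A| = 9, |A ∩ B| = 5; needs |A ∩ B| / |A| > 3/5 — false.
(d) legal: |A| = 8, |A ∩ B| = 0; needs A ∩ B ≠ ∅ (|A ∩ B| ≥ 1) — false.

0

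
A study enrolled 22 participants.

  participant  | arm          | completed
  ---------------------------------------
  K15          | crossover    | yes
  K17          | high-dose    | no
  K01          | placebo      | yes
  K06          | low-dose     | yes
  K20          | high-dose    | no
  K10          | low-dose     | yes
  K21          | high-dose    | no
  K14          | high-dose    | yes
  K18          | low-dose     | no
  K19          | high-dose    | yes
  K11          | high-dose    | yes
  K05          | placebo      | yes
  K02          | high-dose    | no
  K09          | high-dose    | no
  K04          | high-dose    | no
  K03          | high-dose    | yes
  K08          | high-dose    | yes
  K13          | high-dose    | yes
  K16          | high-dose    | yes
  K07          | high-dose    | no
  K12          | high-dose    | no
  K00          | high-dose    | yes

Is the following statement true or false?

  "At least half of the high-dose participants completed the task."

Truth condition: |A ∩ B| ≥ |A ∖ B|.
|A| = 16, |A ∩ B| = 8, |A ∖ B| = 8.
8 = 8, so the statement is true.

True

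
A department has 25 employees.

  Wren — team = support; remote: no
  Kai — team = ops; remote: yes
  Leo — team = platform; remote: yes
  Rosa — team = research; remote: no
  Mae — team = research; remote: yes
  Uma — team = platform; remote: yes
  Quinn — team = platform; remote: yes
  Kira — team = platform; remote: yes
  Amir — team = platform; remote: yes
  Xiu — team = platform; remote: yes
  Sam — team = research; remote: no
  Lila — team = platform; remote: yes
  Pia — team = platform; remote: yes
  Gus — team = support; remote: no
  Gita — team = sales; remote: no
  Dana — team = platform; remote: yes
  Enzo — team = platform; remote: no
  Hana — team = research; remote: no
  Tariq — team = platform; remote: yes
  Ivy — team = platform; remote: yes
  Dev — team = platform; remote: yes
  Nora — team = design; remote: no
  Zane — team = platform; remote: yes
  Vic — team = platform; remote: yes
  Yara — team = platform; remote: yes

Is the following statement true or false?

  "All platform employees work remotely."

False

The determiner here denotes the relation: A ⊆ B, i.e. every element of A is in B (|A ∖ B| = 0).
|A| = 16, |A ∩ B| = 15, |A ∖ B| = 1.
So the statement is false.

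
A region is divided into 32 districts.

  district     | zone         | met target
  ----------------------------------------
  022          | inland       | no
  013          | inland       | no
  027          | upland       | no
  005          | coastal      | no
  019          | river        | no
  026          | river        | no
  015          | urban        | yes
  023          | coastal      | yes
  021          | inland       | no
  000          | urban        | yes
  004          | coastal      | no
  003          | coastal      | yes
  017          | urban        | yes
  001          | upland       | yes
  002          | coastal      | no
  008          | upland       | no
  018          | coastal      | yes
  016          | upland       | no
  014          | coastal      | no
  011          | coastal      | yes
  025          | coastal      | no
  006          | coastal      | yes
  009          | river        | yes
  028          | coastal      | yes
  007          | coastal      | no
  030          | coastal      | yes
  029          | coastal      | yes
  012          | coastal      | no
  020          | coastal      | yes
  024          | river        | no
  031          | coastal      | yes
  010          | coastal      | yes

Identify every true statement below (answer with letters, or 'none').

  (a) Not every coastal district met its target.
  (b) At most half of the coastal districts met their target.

|A| = 18, |A ∩ B| = 11, |A ∖ B| = 7.
(a) A ⊄ B (|A ∖ B| ≥ 1): holds.
(b) |A ∩ B| ≤ |A ∖ B|: fails.

(a)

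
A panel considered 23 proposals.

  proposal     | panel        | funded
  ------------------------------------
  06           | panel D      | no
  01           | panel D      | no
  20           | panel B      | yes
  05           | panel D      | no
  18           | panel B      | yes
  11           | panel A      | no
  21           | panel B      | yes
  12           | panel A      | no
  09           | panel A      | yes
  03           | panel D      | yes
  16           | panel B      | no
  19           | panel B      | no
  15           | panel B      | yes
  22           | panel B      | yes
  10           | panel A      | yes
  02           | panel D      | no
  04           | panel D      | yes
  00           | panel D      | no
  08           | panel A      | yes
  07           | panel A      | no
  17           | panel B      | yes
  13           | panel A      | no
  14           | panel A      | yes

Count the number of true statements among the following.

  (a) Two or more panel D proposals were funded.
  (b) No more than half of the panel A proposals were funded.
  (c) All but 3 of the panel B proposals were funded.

(a) panel D: |A| = 7, |A ∩ B| = 2; needs |A ∩ B| ≥ 2 — true.
(b) panel A: |A| = 8, |A ∩ B| = 4; needs |A ∩ B| ≤ |A ∖ B| — true.
(c) panel B: |A| = 8, |A ∩ B| = 6; needs |A ∖ B| = 3 — false.

2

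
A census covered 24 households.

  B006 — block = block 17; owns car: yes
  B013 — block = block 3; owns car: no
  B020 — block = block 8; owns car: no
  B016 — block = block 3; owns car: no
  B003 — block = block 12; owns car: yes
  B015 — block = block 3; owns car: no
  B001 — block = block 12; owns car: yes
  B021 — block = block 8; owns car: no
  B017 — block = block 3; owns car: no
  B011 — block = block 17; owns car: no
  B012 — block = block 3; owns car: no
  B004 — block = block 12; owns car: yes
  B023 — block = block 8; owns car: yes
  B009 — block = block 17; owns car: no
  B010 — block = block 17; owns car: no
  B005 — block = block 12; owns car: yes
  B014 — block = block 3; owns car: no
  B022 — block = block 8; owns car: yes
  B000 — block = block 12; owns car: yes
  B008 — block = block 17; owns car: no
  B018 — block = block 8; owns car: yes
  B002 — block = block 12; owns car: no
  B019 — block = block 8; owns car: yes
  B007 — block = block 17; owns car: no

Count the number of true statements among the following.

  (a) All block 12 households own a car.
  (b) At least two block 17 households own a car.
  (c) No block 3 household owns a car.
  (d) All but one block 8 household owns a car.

(a) block 12: |A| = 6, |A ∩ B| = 5; needs A ⊆ B, i.e. every element of A is in B (|A ∖ B| = 0) — false.
(b) block 17: |A| = 6, |A ∩ B| = 1; needs |A ∩ B| ≥ 2 — false.
(c) block 3: |A| = 6, |A ∩ B| = 0; needs A ∩ B = ∅ (|A ∩ B| = 0) — true.
(d) block 8: |A| = 6, |A ∩ B| = 4; needs |A ∖ B| = 1 — false.

1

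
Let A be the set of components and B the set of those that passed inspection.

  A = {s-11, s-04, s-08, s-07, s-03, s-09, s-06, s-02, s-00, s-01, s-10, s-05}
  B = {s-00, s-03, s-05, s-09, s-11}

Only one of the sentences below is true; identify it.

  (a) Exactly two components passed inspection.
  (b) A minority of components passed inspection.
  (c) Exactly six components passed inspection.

(b)

|A| = 12, |A ∩ B| = 5, |A ∖ B| = 7.
(a) requires |A ∩ B| = 2: false.
(b) requires |A ∩ B| < |A ∖ B|: true.
(c) requires |A ∩ B| = 6: false.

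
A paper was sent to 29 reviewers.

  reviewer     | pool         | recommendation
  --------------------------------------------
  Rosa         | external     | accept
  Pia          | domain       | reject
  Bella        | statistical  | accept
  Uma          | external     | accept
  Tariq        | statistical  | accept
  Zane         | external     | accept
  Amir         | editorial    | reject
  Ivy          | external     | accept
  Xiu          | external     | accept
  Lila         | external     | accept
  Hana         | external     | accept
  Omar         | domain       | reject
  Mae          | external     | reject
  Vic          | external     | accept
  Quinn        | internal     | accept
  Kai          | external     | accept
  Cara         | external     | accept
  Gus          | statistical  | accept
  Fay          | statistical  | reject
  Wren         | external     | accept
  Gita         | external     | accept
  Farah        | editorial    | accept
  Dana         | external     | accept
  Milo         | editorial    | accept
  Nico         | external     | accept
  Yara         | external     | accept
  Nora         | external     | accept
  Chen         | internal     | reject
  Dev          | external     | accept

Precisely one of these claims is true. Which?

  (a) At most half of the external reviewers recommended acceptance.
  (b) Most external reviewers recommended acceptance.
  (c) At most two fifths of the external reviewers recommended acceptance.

|A| = 18, |A ∩ B| = 17, |A ∖ B| = 1.
(a) requires |A ∩ B| ≤ |A ∖ B|: false.
(b) requires |A ∩ B| > |A ∖ B|: true.
(c) requires |A ∩ B| / |A| ≤ 2/5: false.

(b)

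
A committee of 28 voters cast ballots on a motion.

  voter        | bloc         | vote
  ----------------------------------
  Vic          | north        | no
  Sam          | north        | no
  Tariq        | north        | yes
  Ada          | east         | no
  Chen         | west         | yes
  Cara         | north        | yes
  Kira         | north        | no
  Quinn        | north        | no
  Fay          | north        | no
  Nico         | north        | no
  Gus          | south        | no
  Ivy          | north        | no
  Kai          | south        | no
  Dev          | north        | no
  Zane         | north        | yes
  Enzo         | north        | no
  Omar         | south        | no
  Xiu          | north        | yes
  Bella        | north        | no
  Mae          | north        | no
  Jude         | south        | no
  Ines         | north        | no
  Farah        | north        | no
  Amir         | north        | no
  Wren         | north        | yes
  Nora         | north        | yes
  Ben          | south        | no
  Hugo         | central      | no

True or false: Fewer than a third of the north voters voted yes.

True

Truth condition: |A ∩ B| / |A| < 1/3.
|A| = 20, |A ∩ B| = 6, |A ∖ B| = 14.
|A ∩ B|/|A| = 6/20, so the statement is true.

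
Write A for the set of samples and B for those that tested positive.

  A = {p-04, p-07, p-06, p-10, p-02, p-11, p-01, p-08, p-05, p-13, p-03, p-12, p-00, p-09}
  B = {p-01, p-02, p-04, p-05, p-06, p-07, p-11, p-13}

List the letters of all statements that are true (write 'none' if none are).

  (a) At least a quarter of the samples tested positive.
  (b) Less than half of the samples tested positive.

|A| = 14, |A ∩ B| = 8, |A ∖ B| = 6.
(a) |A ∩ B| / |A| ≥ 1/4: holds.
(b) |A ∩ B| < |A ∖ B|: fails.

(a)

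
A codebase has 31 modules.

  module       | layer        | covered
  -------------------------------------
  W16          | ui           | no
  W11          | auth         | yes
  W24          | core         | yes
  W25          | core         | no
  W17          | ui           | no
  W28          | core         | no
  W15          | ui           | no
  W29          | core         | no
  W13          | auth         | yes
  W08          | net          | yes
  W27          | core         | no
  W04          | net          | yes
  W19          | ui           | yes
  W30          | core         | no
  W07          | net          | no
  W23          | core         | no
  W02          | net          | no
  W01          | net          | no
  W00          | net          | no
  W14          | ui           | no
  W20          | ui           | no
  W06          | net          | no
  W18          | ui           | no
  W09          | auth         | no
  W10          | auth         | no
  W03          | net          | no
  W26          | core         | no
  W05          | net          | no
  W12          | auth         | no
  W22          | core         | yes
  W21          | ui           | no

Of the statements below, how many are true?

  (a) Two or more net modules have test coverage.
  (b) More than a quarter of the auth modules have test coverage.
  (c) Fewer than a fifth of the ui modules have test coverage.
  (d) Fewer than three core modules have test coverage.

(a) net: |A| = 9, |A ∩ B| = 2; needs |A ∩ B| ≥ 2 — true.
(b) auth: |A| = 5, |A ∩ B| = 2; needs |A ∩ B| / |A| > 1/4 — true.
(c) ui: |A| = 8, |A ∩ B| = 1; needs |A ∩ B| / |A| < 1/5 — true.
(d) core: |A| = 9, |A ∩ B| = 2; needs |A ∩ B| < 3 — true.

4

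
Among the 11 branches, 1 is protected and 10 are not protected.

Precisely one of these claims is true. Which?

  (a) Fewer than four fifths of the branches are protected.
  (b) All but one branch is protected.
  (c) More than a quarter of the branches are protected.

|A| = 11, |A ∩ B| = 1, |A ∖ B| = 10.
(a) requires |A ∩ B| / |A| < 4/5: true.
(b) requires |A ∖ B| = 1: false.
(c) requires |A ∩ B| / |A| > 1/4: false.

(a)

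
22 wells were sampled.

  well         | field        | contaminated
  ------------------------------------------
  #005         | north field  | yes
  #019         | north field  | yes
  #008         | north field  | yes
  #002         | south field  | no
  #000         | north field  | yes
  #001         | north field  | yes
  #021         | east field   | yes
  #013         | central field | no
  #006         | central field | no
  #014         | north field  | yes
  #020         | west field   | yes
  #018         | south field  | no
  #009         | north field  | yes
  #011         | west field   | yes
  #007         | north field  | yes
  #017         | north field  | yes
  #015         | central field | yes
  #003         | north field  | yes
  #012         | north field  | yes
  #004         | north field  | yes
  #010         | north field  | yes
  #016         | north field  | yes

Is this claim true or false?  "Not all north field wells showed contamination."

The determiner here denotes the relation: A ⊄ B (|A ∖ B| ≥ 1).
A (the restrictor) = {#005, #019, #008, #000, #001, #014, #009, #007, #017, #003, #012, #004, #010, #016}, |A| = 14.
A ∖ B = {}, so |A ∖ B| = 0.
So the statement is false.

False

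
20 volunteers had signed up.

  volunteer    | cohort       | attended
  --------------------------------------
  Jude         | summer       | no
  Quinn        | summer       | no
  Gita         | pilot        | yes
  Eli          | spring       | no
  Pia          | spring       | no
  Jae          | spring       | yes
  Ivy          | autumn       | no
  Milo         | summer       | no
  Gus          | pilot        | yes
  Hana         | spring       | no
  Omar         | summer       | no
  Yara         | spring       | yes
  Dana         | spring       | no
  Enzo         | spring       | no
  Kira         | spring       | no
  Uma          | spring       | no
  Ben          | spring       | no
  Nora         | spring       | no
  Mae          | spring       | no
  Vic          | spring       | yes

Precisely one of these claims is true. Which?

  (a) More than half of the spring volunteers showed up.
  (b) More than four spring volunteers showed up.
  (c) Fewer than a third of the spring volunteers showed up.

|A| = 13, |A ∩ B| = 3, |A ∖ B| = 10.
(a) requires |A ∩ B| > |A ∖ B|: false.
(b) requires |A ∩ B| > 4: false.
(c) requires |A ∩ B| / |A| < 1/3: true.

(c)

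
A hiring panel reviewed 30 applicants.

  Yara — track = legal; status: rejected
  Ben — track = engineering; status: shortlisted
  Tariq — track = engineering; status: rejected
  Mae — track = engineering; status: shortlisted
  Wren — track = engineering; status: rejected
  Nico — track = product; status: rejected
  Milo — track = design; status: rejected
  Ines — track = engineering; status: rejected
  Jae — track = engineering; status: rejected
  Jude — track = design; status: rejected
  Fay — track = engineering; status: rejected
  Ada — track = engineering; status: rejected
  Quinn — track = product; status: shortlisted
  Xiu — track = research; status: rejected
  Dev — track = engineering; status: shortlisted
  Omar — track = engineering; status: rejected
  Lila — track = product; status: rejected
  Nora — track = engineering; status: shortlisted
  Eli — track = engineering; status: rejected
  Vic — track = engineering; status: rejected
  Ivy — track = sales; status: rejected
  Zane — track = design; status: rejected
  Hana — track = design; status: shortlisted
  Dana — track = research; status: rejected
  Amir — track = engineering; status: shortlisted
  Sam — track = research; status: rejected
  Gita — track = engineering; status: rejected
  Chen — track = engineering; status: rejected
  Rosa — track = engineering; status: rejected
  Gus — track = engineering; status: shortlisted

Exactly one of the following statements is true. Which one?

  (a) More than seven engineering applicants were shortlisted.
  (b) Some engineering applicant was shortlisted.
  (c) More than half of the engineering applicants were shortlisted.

(b)

|A| = 18, |A ∩ B| = 6, |A ∖ B| = 12.
(a) requires |A ∩ B| > 7: false.
(b) requires A ∩ B ≠ ∅ (|A ∩ B| ≥ 1): true.
(c) requires |A ∩ B| > |A ∖ B|: false.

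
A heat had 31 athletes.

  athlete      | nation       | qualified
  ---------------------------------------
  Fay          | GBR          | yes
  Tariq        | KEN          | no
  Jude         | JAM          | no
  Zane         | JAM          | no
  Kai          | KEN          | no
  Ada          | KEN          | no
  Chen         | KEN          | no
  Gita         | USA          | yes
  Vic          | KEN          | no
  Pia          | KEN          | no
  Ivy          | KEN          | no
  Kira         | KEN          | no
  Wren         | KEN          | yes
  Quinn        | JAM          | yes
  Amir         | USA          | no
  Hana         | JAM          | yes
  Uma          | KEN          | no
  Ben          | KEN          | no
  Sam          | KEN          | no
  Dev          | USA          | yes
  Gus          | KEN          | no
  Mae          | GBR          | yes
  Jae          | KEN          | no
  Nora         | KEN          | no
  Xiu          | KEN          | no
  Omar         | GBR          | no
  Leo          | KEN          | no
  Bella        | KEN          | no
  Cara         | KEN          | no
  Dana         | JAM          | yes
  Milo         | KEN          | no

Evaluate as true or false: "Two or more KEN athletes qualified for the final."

False

The determiner here denotes the relation: |A ∩ B| ≥ 2.
|A| = 20, |A ∩ B| = 1, |A ∖ B| = 19.
|A ∩ B| = 1, so the statement is false.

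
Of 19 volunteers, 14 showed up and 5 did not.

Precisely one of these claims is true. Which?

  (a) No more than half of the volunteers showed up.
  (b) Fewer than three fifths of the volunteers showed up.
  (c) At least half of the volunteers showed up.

(c)

|A| = 19, |A ∩ B| = 14, |A ∖ B| = 5.
(a) requires |A ∩ B| ≤ |A ∖ B|: false.
(b) requires |A ∩ B| / |A| < 3/5: false.
(c) requires |A ∩ B| ≥ |A ∖ B|: true.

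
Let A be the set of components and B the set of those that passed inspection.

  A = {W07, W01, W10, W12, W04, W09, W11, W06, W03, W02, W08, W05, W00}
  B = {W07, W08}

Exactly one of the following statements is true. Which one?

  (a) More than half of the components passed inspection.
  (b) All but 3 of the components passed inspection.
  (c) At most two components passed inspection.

|A| = 13, |A ∩ B| = 2, |A ∖ B| = 11.
(a) requires |A ∩ B| > |A ∖ B|: false.
(b) requires |A ∖ B| = 3: false.
(c) requires |A ∩ B| ≤ 2: true.

(c)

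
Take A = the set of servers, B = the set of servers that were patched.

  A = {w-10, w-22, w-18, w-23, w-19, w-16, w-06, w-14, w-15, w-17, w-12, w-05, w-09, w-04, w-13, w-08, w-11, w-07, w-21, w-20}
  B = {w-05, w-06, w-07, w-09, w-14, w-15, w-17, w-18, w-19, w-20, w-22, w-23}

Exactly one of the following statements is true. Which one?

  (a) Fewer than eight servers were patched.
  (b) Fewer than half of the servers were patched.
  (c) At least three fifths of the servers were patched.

(c)

|A| = 20, |A ∩ B| = 12, |A ∖ B| = 8.
(a) requires |A ∩ B| < 8: false.
(b) requires |A ∩ B| < |A ∖ B|: false.
(c) requires |A ∩ B| / |A| ≥ 3/5: true.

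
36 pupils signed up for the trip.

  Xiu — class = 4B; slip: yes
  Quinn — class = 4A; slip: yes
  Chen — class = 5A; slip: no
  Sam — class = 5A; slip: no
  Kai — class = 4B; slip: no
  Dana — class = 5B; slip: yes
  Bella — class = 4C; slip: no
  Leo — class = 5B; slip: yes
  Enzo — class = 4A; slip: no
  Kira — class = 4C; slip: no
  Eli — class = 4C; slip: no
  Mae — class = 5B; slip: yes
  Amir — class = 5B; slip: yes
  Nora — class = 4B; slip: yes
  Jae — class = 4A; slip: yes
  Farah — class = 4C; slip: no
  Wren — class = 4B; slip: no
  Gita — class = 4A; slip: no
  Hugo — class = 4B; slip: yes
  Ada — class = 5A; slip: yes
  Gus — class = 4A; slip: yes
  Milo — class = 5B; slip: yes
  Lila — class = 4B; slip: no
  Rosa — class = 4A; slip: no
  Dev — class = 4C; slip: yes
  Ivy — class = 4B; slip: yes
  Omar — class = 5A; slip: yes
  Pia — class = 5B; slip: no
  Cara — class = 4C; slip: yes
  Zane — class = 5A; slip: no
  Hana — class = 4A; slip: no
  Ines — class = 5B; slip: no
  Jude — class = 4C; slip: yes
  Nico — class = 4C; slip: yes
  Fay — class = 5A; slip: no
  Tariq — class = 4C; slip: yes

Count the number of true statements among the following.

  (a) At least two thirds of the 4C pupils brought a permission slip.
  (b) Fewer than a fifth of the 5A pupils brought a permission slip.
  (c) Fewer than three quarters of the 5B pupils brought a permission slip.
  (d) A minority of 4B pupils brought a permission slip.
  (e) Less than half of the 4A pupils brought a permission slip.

2

(a) 4C: |A| = 9, |A ∩ B| = 5; needs |A ∩ B| / |A| ≥ 2/3 — false.
(b) 5A: |A| = 6, |A ∩ B| = 2; needs |A ∩ B| / |A| < 1/5 — false.
(c) 5B: |A| = 7, |A ∩ B| = 5; needs |A ∩ B| / |A| < 3/4 — true.
(d) 4B: |A| = 7, |A ∩ B| = 4; needs |A ∩ B| < |A ∖ B| — false.
(e) 4A: |A| = 7, |A ∩ B| = 3; needs |A ∩ B| < |A ∖ B| — true.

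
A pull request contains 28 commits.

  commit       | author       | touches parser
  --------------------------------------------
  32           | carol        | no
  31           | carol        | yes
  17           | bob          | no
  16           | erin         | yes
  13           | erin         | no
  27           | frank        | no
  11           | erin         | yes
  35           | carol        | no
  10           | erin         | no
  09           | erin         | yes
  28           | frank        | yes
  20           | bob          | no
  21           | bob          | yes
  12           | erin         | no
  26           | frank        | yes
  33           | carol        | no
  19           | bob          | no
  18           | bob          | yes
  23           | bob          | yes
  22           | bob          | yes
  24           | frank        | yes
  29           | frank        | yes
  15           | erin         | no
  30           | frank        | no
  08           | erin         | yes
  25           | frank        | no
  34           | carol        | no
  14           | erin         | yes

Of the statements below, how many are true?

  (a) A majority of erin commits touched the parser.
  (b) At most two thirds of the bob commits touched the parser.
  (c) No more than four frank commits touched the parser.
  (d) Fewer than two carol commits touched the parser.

4

(a) erin: |A| = 9, |A ∩ B| = 5; needs |A ∩ B| > |A ∖ B| — true.
(b) bob: |A| = 7, |A ∩ B| = 4; needs |A ∩ B| / |A| ≤ 2/3 — true.
(c) frank: |A| = 7, |A ∩ B| = 4; needs |A ∩ B| ≤ 4 — true.
(d) carol: |A| = 5, |A ∩ B| = 1; needs |A ∩ B| < 2 — true.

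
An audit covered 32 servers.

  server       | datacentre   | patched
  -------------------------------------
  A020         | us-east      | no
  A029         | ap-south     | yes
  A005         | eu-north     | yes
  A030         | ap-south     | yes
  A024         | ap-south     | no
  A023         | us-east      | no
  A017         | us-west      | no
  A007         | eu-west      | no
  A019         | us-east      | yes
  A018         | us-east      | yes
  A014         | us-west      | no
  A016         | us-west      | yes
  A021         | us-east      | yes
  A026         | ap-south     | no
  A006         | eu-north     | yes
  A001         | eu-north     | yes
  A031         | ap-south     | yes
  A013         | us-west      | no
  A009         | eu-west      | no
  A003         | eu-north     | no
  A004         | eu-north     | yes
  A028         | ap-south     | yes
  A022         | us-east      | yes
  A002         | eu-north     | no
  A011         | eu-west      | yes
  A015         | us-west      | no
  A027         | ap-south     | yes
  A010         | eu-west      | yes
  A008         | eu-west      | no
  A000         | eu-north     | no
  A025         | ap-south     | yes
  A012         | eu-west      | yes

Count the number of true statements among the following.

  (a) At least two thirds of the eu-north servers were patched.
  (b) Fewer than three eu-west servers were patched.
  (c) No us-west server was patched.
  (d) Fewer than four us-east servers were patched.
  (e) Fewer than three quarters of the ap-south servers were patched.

(a) eu-north: |A| = 7, |A ∩ B| = 4; needs |A ∩ B| / |A| ≥ 2/3 — false.
(b) eu-west: |A| = 6, |A ∩ B| = 3; needs |A ∩ B| < 3 — false.
(c) us-west: |A| = 5, |A ∩ B| = 1; needs A ∩ B = ∅ (|A ∩ B| = 0) — false.
(d) us-east: |A| = 6, |A ∩ B| = 4; needs |A ∩ B| < 4 — false.
(e) ap-south: |A| = 8, |A ∩ B| = 6; needs |A ∩ B| / |A| < 3/4 — false.

0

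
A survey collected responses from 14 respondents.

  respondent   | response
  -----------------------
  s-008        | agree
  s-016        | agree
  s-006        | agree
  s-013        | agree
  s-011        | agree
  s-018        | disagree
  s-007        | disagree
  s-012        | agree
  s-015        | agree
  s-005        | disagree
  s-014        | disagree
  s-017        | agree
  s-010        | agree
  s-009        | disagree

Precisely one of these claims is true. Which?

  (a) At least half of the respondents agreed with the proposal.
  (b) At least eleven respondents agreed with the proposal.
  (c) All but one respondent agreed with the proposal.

|A| = 14, |A ∩ B| = 9, |A ∖ B| = 5.
(a) requires |A ∩ B| ≥ |A ∖ B|: true.
(b) requires |A ∩ B| ≥ 11: false.
(c) requires |A ∖ B| = 1: false.

(a)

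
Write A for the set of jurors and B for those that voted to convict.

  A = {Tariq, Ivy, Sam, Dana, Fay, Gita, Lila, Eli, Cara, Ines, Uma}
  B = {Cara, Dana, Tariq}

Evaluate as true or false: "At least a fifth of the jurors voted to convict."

'At least a fifth of the jurors voted to convict' holds iff |A ∩ B| / |A| ≥ 1/5.
A (the restrictor) = {Tariq, Ivy, Sam, Dana, Fay, Gita, Lila, Eli, Cara, Ines, Uma}, |A| = 11.
A ∩ B = {Tariq, Dana, Cara}, so |A ∩ B| = 3.
A ∖ B = {Ivy, Sam, Fay, Gita, Lila, Eli, Ines, Uma}, so |A ∖ B| = 8.
|A ∩ B|/|A| = 3/11, so the statement is true.

True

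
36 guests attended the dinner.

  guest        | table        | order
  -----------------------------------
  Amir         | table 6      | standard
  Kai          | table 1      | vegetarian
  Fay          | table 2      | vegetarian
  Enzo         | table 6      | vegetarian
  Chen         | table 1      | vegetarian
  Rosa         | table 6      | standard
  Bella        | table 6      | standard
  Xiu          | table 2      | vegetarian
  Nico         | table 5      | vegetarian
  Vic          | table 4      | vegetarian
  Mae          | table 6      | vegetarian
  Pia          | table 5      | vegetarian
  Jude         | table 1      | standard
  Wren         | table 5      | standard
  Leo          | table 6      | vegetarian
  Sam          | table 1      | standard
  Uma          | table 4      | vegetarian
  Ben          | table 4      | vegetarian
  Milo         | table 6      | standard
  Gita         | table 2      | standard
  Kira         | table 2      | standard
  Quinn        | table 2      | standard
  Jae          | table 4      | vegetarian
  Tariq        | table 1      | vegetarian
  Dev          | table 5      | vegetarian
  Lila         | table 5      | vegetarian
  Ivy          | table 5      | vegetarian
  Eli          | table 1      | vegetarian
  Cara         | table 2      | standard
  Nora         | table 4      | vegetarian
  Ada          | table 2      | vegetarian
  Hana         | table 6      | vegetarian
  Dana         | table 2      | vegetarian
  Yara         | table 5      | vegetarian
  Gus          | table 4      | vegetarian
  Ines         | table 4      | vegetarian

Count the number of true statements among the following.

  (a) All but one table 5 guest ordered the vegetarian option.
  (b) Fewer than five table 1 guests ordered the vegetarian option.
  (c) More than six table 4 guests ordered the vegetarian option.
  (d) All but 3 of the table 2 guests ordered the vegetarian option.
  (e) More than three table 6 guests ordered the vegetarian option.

(a) table 5: |A| = 7, |A ∩ B| = 6; needs |A ∖ B| = 1 — true.
(b) table 1: |A| = 6, |A ∩ B| = 4; needs |A ∩ B| < 5 — true.
(c) table 4: |A| = 7, |A ∩ B| = 7; needs |A ∩ B| > 6 — true.
(d) table 2: |A| = 8, |A ∩ B| = 4; needs |A ∖ B| = 3 — false.
(e) table 6: |A| = 8, |A ∩ B| = 4; needs |A ∩ B| > 3 — true.

4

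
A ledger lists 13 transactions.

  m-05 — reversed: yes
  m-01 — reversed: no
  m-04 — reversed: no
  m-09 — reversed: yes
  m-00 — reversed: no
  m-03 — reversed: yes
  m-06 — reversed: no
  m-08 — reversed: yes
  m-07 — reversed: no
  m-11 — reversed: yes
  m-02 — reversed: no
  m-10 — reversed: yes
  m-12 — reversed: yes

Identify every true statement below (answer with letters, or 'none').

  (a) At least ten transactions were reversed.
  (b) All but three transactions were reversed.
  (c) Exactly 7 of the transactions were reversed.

|A| = 13, |A ∩ B| = 7, |A ∖ B| = 6.
(a) |A ∩ B| ≥ 10: fails.
(b) |A ∖ B| = 3: fails.
(c) |A ∩ B| = 7: holds.

(c)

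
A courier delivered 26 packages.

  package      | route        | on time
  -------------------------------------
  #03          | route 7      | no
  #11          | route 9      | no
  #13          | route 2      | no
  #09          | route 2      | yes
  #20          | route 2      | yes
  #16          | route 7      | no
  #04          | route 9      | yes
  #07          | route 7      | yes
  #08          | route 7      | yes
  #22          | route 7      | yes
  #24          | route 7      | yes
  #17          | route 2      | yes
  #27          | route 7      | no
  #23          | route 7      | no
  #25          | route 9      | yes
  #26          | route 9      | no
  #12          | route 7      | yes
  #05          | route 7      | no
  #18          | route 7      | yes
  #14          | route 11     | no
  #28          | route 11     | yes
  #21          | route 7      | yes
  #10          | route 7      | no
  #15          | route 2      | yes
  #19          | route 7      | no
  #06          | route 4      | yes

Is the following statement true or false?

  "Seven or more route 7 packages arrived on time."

The determiner here denotes the relation: |A ∩ B| ≥ 7.
A (the restrictor) = {#03, #16, #07, #08, #22, #24, #27, #23, #12, #05, #18, #21, #10, #19}, |A| = 14.
A ∩ B = {#07, #08, #22, #24, #12, #18, #21}, so |A ∩ B| = 7.
|A ∩ B| = 7, so the statement is true.

True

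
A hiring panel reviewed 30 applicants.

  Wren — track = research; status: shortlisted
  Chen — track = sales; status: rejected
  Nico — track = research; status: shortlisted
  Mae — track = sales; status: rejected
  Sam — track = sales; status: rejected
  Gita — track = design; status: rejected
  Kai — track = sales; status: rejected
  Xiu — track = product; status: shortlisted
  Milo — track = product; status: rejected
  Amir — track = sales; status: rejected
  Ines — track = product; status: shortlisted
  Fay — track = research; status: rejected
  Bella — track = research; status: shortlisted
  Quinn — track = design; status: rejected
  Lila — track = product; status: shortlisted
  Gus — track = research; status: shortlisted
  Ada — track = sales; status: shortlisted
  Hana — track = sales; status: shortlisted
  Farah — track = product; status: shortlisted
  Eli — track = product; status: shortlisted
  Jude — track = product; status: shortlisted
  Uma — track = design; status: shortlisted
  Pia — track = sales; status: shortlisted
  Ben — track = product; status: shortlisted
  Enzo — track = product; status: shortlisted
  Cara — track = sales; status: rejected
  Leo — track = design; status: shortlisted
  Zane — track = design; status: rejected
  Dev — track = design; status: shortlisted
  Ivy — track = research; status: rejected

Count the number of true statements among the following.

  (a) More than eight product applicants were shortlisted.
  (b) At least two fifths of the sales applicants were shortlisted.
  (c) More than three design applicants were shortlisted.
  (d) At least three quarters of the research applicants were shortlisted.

0

(a) product: |A| = 9, |A ∩ B| = 8; needs |A ∩ B| > 8 — false.
(b) sales: |A| = 9, |A ∩ B| = 3; needs |A ∩ B| / |A| ≥ 2/5 — false.
(c) design: |A| = 6, |A ∩ B| = 3; needs |A ∩ B| > 3 — false.
(d) research: |A| = 6, |A ∩ B| = 4; needs |A ∩ B| / |A| ≥ 3/4 — false.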